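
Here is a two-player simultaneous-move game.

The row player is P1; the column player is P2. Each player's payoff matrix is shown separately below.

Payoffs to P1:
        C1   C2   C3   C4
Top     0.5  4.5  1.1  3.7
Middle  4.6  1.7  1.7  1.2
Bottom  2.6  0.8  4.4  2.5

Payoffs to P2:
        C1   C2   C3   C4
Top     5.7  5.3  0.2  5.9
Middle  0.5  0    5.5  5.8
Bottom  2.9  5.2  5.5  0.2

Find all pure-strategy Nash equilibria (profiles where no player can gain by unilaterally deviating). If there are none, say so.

For each strategy profile, look for a profitable unilateral deviation.
(Top, C1): P1 can switch to Middle (0.5 → 4.6). Not NE.
(Top, C2): P2 can switch to C1 (5.3 → 5.7). Not NE.
(Top, C3): P1 can switch to Middle (1.1 → 1.7). Not NE.
(Top, C4): P1 gets 3.7, best alternative 2.5; P2 gets 5.9, best alternative 5.7. No profitable deviation — NE.
(Middle, C1): P2 can switch to C3 (0.5 → 5.5). Not NE.
(Middle, C2): P1 can switch to Top (1.7 → 4.5). Not NE.
(Middle, C3): P1 can switch to Bottom (1.7 → 4.4). Not NE.
(Middle, C4): P1 can switch to Top (1.2 → 3.7). Not NE.
(Bottom, C1): P1 can switch to Middle (2.6 → 4.6). Not NE.
(Bottom, C2): P1 can switch to Top (0.8 → 4.5). Not NE.
(Bottom, C3): P1 gets 4.4, best alternative 1.7; P2 gets 5.5, best alternative 5.2. No profitable deviation — NE.
(Bottom, C4): P1 can switch to Top (2.5 → 3.7). Not NE.

The pure Nash equilibria are (Top, C4) and (Bottom, C3).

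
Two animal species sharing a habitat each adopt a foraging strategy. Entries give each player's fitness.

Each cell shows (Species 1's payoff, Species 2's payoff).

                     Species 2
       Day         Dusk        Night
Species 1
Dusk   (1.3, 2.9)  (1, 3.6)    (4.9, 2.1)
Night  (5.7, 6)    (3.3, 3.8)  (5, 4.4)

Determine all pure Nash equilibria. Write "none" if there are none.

(Night, Day)

Species 1 against Day: payoffs 1.3, 5.7 → best response Night.
Species 1 against Dusk: payoffs 1, 3.3 → best response Night.
Species 1 against Night: payoffs 4.9, 5 → best response Night.
Species 2 against Dusk: payoffs 2.9, 3.6, 2.1 → best response Dusk.
Species 2 against Night: payoffs 6, 3.8, 4.4 → best response Day.
Mutual best responses: (Night, Day).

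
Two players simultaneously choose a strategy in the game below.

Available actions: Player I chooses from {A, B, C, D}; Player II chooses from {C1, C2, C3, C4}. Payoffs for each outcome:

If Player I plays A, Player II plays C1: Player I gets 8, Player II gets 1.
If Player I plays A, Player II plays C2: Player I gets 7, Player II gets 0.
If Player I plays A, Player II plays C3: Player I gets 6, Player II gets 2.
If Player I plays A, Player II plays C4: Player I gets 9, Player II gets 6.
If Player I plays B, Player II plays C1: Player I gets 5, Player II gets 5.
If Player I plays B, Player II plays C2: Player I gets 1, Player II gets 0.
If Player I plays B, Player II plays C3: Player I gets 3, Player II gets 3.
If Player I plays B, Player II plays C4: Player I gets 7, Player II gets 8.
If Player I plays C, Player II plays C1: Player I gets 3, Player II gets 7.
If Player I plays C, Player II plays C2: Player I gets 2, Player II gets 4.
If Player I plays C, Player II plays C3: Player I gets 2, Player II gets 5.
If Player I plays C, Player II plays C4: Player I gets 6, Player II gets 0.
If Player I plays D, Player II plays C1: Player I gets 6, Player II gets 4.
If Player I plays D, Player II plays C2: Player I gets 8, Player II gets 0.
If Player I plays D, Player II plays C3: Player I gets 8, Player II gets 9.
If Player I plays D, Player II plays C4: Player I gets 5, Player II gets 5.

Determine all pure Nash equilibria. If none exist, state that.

Player I against C1: payoffs 8, 5, 3, 6 → best response A.
Player I against C2: payoffs 7, 1, 2, 8 → best response D.
Player I against C3: payoffs 6, 3, 2, 8 → best response D.
Player I against C4: payoffs 9, 7, 6, 5 → best response A.
Player II against A: payoffs 1, 0, 2, 6 → best response C4.
Player II against B: payoffs 5, 0, 3, 8 → best response C4.
Player II against C: payoffs 7, 4, 5, 0 → best response C1.
Player II against D: payoffs 4, 0, 9, 5 → best response C3.
Mutual best responses: (A, C4); (D, C3).

The pure Nash equilibria are (A, C4), (D, C3).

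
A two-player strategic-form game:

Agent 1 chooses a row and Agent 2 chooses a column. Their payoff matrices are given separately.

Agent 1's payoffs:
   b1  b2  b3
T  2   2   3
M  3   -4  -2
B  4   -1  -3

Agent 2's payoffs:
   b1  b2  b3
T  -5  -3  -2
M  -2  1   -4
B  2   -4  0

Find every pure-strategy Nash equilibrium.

(T, b3) and (B, b1)

Check each profile: it is a Nash equilibrium iff no player can strictly gain by switching unilaterally.
(T, b1): Agent 1 can switch to M (2 → 3). Not NE.
(T, b2): Agent 2 can switch to b3 (-3 → -2). Not NE.
(T, b3): Agent 1 gets 3, best alternative -2; Agent 2 gets -2, best alternative -3. No profitable deviation — NE.
(M, b1): Agent 1 can switch to B (3 → 4). Not NE.
(M, b2): Agent 1 can switch to T (-4 → 2). Not NE.
(M, b3): Agent 1 can switch to T (-2 → 3). Not NE.
(B, b1): Agent 1 gets 4, best alternative 3; Agent 2 gets 2, best alternative 0. No profitable deviation — NE.
(B, b2): Agent 1 can switch to T (-1 → 2). Not NE.
(B, b3): Agent 1 can switch to T (-3 → 3). Not NE.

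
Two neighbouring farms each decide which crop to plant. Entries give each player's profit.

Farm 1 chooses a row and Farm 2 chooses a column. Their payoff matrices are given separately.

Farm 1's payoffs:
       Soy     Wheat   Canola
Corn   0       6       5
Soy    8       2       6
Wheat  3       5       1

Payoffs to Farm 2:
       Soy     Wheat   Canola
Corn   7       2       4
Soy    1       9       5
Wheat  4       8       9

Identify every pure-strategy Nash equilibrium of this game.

(Corn, Soy): Farm 1 can switch to Soy (0 → 8). Not NE.
(Corn, Wheat): Farm 2 can switch to Soy (2 → 7). Not NE.
(Corn, Canola): Farm 1 can switch to Soy (5 → 6). Not NE.
(Soy, Soy): Farm 2 can switch to Wheat (1 → 9). Not NE.
(Soy, Wheat): Farm 1 can switch to Corn (2 → 6). Not NE.
(Soy, Canola): Farm 2 can switch to Wheat (5 → 9). Not NE.
(Wheat, Soy): Farm 1 can switch to Soy (3 → 8). Not NE.
(Wheat, Wheat): Farm 1 can switch to Corn (5 → 6). Not NE.
(The remaining 1 profile has a profitable deviation by the same check.)

There is no pure-strategy Nash equilibrium.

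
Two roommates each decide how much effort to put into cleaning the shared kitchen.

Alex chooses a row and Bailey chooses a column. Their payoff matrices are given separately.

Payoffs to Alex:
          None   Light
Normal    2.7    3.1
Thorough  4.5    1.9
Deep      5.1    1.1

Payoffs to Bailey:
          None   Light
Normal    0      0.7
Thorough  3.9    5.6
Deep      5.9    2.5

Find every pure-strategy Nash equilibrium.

(Normal, Light); (Deep, None)

Alex against None: payoffs 2.7, 4.5, 5.1 → best response Deep.
Alex against Light: payoffs 3.1, 1.9, 1.1 → best response Normal.
Bailey against Normal: payoffs 0, 0.7 → best response Light.
Bailey against Thorough: payoffs 3.9, 5.6 → best response Light.
Bailey against Deep: payoffs 5.9, 2.5 → best response None.
Mutual best responses: (Normal, Light); (Deep, None).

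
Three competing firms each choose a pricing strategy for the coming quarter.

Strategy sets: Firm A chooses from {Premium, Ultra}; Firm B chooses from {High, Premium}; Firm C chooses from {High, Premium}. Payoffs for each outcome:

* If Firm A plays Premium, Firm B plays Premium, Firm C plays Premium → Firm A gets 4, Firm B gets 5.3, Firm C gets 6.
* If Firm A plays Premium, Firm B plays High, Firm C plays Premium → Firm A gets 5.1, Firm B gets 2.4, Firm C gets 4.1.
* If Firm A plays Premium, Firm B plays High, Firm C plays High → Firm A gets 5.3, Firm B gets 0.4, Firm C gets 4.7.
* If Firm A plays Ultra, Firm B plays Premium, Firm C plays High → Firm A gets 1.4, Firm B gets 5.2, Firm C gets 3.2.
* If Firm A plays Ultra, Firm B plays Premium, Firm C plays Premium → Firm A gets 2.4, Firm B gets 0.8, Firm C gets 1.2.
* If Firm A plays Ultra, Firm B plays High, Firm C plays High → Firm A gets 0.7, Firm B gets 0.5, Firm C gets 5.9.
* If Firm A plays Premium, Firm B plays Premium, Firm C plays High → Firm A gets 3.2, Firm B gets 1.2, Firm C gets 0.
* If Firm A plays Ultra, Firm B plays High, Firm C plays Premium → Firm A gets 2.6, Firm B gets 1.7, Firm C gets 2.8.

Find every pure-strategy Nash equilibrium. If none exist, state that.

(Premium, Premium, Premium)

(Premium, High, High): Firm B can switch to Premium (0.4 → 1.2). Not NE.
(Premium, High, Premium): Firm B can switch to Premium (2.4 → 5.3). Not NE.
(Premium, Premium, High): Firm C can switch to Premium (0 → 6). Not NE.
(Premium, Premium, Premium): Firm A gets 4, best alternative 2.4; Firm B gets 5.3, best alternative 2.4; Firm C gets 6, best alternative 0. No profitable deviation — NE.
(Ultra, High, High): Firm A can switch to Premium (0.7 → 5.3). Not NE.
(Ultra, High, Premium): Firm A can switch to Premium (2.6 → 5.1). Not NE.
(Ultra, Premium, High): Firm A can switch to Premium (1.4 → 3.2). Not NE.
(The remaining 1 profile has a profitable deviation by the same check.)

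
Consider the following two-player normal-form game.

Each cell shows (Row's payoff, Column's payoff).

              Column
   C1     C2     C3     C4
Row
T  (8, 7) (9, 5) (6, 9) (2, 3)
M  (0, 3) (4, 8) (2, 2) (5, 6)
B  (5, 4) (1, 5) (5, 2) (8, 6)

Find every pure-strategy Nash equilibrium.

(T, C3) and (B, C4)

Row against C1: payoffs 8, 0, 5 → best response T.
Row against C2: payoffs 9, 4, 1 → best response T.
Row against C3: payoffs 6, 2, 5 → best response T.
Row against C4: payoffs 2, 5, 8 → best response B.
Column against T: payoffs 7, 5, 9, 3 → best response C3.
Column against M: payoffs 3, 8, 2, 6 → best response C2.
Column against B: payoffs 4, 5, 2, 6 → best response C4.
Mutual best responses: (T, C3); (B, C4).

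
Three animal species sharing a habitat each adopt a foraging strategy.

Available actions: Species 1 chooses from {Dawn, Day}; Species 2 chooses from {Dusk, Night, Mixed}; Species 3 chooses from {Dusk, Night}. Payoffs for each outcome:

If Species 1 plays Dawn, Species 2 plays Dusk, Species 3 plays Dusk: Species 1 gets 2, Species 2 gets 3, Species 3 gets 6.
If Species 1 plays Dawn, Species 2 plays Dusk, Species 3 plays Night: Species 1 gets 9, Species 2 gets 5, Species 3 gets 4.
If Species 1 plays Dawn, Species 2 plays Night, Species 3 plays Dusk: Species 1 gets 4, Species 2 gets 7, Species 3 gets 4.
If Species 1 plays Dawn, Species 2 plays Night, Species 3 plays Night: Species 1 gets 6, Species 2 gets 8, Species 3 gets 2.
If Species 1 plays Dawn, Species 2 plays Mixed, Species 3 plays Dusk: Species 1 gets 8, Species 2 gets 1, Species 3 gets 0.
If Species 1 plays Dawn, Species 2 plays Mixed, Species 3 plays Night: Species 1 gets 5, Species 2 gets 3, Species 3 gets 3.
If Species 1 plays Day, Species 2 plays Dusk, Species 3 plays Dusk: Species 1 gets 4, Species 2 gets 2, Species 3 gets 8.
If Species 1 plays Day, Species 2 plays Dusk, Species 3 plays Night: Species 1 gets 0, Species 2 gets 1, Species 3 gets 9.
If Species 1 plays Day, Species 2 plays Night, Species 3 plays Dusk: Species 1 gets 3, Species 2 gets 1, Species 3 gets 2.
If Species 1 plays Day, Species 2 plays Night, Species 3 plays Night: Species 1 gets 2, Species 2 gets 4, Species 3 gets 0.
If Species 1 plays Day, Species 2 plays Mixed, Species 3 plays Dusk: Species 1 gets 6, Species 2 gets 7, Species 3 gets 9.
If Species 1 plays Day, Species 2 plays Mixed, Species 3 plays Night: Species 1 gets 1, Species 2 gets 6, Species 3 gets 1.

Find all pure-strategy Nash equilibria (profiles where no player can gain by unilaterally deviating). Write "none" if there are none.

Species 1 against (Dusk, Dusk): payoffs 2, 4 → best response Day.
Species 1 against (Dusk, Night): payoffs 9, 0 → best response Dawn.
Species 1 against (Night, Dusk): payoffs 4, 3 → best response Dawn.
Species 1 against (Night, Night): payoffs 6, 2 → best response Dawn.
Species 1 against (Mixed, Dusk): payoffs 8, 6 → best response Dawn.
Species 1 against (Mixed, Night): payoffs 5, 1 → best response Dawn.
Species 2 against (Dawn, Dusk): payoffs 3, 7, 1 → best response Night.
Species 2 against (Dawn, Night): payoffs 5, 8, 3 → best response Night.
Species 2 against (Day, Dusk): payoffs 2, 1, 7 → best response Mixed.
Species 2 against (Day, Night): payoffs 1, 4, 6 → best response Mixed.
Species 3 against (Dawn, Dusk): payoffs 6, 4 → best response Dusk.
Species 3 against (Dawn, Night): payoffs 4, 2 → best response Dusk.
Species 3 against (Dawn, Mixed): payoffs 0, 3 → best response Night.
Species 3 against (Day, Dusk): payoffs 8, 9 → best response Night.
Species 3 against (Day, Night): payoffs 2, 0 → best response Dusk.
Species 3 against (Day, Mixed): payoffs 9, 1 → best response Dusk.
Mutual best responses: (Dawn, Night, Dusk).

The unique pure-strategy Nash equilibrium is (Dawn, Night, Dusk).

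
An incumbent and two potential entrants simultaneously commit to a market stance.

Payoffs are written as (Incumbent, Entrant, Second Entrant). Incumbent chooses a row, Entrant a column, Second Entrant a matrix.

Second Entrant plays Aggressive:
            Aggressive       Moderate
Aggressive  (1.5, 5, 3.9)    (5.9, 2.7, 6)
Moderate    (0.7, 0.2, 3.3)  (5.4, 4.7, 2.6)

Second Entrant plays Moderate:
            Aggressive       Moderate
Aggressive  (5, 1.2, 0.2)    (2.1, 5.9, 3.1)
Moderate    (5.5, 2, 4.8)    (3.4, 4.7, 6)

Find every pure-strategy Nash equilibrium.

(Aggressive, Aggressive, Aggressive), (Moderate, Moderate, Moderate)

Incumbent against (Aggressive, Aggressive): payoffs 1.5, 0.7 → best response Aggressive.
Incumbent against (Aggressive, Moderate): payoffs 5, 5.5 → best response Moderate.
Incumbent against (Moderate, Aggressive): payoffs 5.9, 5.4 → best response Aggressive.
Incumbent against (Moderate, Moderate): payoffs 2.1, 3.4 → best response Moderate.
Entrant against (Aggressive, Aggressive): payoffs 5, 2.7 → best response Aggressive.
Entrant against (Aggressive, Moderate): payoffs 1.2, 5.9 → best response Moderate.
Entrant against (Moderate, Aggressive): payoffs 0.2, 4.7 → best response Moderate.
Entrant against (Moderate, Moderate): payoffs 2, 4.7 → best response Moderate.
Second Entrant against (Aggressive, Aggressive): payoffs 3.9, 0.2 → best response Aggressive.
Second Entrant against (Aggressive, Moderate): payoffs 6, 3.1 → best response Aggressive.
Second Entrant against (Moderate, Aggressive): payoffs 3.3, 4.8 → best response Moderate.
Second Entrant against (Moderate, Moderate): payoffs 2.6, 6 → best response Moderate.
Mutual best responses: (Aggressive, Aggressive, Aggressive); (Moderate, Moderate, Moderate).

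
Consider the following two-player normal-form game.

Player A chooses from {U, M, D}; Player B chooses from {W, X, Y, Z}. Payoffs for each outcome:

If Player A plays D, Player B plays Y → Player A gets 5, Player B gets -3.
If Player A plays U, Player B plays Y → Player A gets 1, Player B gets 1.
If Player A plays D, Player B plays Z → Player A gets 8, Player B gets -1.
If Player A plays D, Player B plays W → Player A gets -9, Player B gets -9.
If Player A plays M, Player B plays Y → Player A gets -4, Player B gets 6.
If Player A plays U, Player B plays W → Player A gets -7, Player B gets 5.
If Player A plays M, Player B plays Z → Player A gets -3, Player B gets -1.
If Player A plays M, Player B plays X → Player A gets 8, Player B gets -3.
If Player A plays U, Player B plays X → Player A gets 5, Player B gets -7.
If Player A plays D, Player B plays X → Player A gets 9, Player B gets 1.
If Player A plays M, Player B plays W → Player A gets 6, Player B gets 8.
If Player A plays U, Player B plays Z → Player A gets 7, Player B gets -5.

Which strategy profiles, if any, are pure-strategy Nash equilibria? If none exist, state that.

Player A against W: payoffs -7, 6, -9 → best response M.
Player A against X: payoffs 5, 8, 9 → best response D.
Player A against Y: payoffs 1, -4, 5 → best response D.
Player A against Z: payoffs 7, -3, 8 → best response D.
Player B against U: payoffs 5, -7, 1, -5 → best response W.
Player B against M: payoffs 8, -3, 6, -1 → best response W.
Player B against D: payoffs -9, 1, -3, -1 → best response X.
Mutual best responses: (M, W); (D, X).

The pure Nash equilibria are (M, W) and (D, X).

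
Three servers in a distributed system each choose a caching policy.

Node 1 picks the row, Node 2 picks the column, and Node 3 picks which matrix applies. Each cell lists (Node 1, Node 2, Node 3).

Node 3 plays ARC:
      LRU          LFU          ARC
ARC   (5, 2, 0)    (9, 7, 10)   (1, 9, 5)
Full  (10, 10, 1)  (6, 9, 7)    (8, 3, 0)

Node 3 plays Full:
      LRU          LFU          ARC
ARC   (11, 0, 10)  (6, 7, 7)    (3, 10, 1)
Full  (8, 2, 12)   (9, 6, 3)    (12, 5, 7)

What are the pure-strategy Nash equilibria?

There is no pure-strategy Nash equilibrium.

(ARC, LRU, ARC): Node 1 can switch to Full (5 → 10). Not NE.
(ARC, LRU, Full): Node 2 can switch to LFU (0 → 7). Not NE.
(ARC, LFU, ARC): Node 2 can switch to ARC (7 → 9). Not NE.
(ARC, LFU, Full): Node 1 can switch to Full (6 → 9). Not NE.
(ARC, ARC, ARC): Node 1 can switch to Full (1 → 8). Not NE.
(ARC, ARC, Full): Node 1 can switch to Full (3 → 12). Not NE.
(Full, LRU, ARC): Node 3 can switch to Full (1 → 12). Not NE.
(Full, LRU, Full): Node 1 can switch to ARC (8 → 11). Not NE.
(Full, LFU, ARC): Node 1 can switch to ARC (6 → 9). Not NE.
(Full, LFU, Full): Node 3 can switch to ARC (3 → 7). Not NE.
(The remaining 2 profiles each have a profitable deviation by the same check.)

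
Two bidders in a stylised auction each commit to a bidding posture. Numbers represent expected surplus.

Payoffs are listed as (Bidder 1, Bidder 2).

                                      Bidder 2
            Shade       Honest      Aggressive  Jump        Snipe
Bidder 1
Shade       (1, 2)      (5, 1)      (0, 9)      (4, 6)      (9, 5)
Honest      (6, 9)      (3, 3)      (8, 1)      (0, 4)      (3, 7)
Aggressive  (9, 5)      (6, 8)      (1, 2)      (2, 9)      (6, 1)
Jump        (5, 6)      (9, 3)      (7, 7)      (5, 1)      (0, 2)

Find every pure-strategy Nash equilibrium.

none

Bidder 1 against Shade: payoffs 1, 6, 9, 5 → best response Aggressive.
Bidder 1 against Honest: payoffs 5, 3, 6, 9 → best response Jump.
Bidder 1 against Aggressive: payoffs 0, 8, 1, 7 → best response Honest.
Bidder 1 against Jump: payoffs 4, 0, 2, 5 → best response Jump.
Bidder 1 against Snipe: payoffs 9, 3, 6, 0 → best response Shade.
Bidder 2 against Shade: payoffs 2, 1, 9, 6, 5 → best response Aggressive.
Bidder 2 against Honest: payoffs 9, 3, 1, 4, 7 → best response Shade.
Bidder 2 against Aggressive: payoffs 5, 8, 2, 9, 1 → best response Jump.
Bidder 2 against Jump: payoffs 6, 3, 7, 1, 2 → best response Aggressive.
No profile is a mutual best response for all players.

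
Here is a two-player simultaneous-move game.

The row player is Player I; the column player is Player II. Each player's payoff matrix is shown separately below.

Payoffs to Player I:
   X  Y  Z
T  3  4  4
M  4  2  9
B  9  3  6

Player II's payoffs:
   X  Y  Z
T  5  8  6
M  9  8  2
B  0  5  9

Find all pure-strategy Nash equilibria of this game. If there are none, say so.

(T, Y)

Player I against X: payoffs 3, 4, 9 → best response B.
Player I against Y: payoffs 4, 2, 3 → best response T.
Player I against Z: payoffs 4, 9, 6 → best response M.
Player II against T: payoffs 5, 8, 6 → best response Y.
Player II against M: payoffs 9, 8, 2 → best response X.
Player II against B: payoffs 0, 5, 9 → best response Z.
Mutual best responses: (T, Y).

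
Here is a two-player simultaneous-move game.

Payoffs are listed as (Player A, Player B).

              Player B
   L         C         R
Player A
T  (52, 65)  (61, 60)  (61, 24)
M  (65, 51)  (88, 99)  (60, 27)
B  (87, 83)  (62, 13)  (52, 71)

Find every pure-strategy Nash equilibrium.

(M, C) and (B, L)

Mark each player's best response to every combination of opponents' strategies; a profile where every player is best-responding is a pure Nash equilibrium.
Player A against L: payoffs 52, 65, 87 → best response B.
Player A against C: payoffs 61, 88, 62 → best response M.
Player A against R: payoffs 61, 60, 52 → best response T.
Player B against T: payoffs 65, 60, 24 → best response L.
Player B against M: payoffs 51, 99, 27 → best response C.
Player B against B: payoffs 83, 13, 71 → best response L.
Mutual best responses: (M, C); (B, L).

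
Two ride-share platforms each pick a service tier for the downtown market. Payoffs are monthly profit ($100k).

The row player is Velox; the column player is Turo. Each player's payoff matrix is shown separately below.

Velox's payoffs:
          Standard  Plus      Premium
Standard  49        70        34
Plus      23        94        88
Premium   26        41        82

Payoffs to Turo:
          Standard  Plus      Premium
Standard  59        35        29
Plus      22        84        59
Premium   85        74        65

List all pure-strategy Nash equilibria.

Velox against Standard: payoffs 49, 23, 26 → best response Standard.
Velox against Plus: payoffs 70, 94, 41 → best response Plus.
Velox against Premium: payoffs 34, 88, 82 → best response Plus.
Turo against Standard: payoffs 59, 35, 29 → best response Standard.
Turo against Plus: payoffs 22, 84, 59 → best response Plus.
Turo against Premium: payoffs 85, 74, 65 → best response Standard.
Mutual best responses: (Standard, Standard); (Plus, Plus).

(Standard, Standard) and (Plus, Plus)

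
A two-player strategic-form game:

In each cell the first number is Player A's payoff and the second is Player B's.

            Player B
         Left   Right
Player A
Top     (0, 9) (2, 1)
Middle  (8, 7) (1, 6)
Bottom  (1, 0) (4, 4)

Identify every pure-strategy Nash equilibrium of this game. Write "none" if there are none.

(Middle, Left) and (Bottom, Right)

(Top, Left): Player A can switch to Middle (0 → 8). Not NE.
(Top, Right): Player A can switch to Bottom (2 → 4). Not NE.
(Middle, Left): Player A gets 8, best alternative 1; Player B gets 7, best alternative 6. No profitable deviation — NE.
(Middle, Right): Player A can switch to Top (1 → 2). Not NE.
(Bottom, Left): Player A can switch to Middle (1 → 8). Not NE.
(Bottom, Right): Player A gets 4, best alternative 2; Player B gets 4, best alternative 0. No profitable deviation — NE.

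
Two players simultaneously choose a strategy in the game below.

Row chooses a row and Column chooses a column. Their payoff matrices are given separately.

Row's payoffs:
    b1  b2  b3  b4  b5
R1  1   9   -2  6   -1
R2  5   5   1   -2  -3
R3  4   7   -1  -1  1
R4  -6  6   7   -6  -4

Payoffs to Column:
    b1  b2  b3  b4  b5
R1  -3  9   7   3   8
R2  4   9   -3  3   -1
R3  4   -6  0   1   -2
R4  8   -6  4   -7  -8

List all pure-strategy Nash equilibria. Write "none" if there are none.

Pure NE: (R1, b2)

Row against b1: payoffs 1, 5, 4, -6 → best response R2.
Row against b2: payoffs 9, 5, 7, 6 → best response R1.
Row against b3: payoffs -2, 1, -1, 7 → best response R4.
Row against b4: payoffs 6, -2, -1, -6 → best response R1.
Row against b5: payoffs -1, -3, 1, -4 → best response R3.
Column against R1: payoffs -3, 9, 7, 3, 8 → best response b2.
Column against R2: payoffs 4, 9, -3, 3, -1 → best response b2.
Column against R3: payoffs 4, -6, 0, 1, -2 → best response b1.
Column against R4: payoffs 8, -6, 4, -7, -8 → best response b1.
Mutual best responses: (R1, b2).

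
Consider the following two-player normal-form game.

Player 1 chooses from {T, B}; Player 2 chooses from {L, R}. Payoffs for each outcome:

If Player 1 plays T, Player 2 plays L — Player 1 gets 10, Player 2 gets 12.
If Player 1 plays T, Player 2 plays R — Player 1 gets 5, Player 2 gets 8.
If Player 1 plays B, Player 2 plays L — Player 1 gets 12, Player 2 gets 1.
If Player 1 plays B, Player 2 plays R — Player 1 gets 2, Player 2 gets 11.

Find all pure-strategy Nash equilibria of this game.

(T, L): Player 1 can switch to B (10 → 12). Not NE.
(T, R): Player 2 can switch to L (8 → 12). Not NE.
(B, L): Player 2 can switch to R (1 → 11). Not NE.
(B, R): Player 1 can switch to T (2 → 5). Not NE.

This game has no pure Nash equilibrium.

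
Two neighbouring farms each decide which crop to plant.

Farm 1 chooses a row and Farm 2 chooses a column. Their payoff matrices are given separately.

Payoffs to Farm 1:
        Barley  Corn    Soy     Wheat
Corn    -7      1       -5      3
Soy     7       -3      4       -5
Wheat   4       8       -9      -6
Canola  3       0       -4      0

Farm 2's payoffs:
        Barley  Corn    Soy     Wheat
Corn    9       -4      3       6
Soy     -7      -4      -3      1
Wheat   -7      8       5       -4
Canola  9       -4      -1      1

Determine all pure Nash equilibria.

Farm 1 against Barley: payoffs -7, 7, 4, 3 → best response Soy.
Farm 1 against Corn: payoffs 1, -3, 8, 0 → best response Wheat.
Farm 1 against Soy: payoffs -5, 4, -9, -4 → best response Soy.
Farm 1 against Wheat: payoffs 3, -5, -6, 0 → best response Corn.
Farm 2 against Corn: payoffs 9, -4, 3, 6 → best response Barley.
Farm 2 against Soy: payoffs -7, -4, -3, 1 → best response Wheat.
Farm 2 against Wheat: payoffs -7, 8, 5, -4 → best response Corn.
Farm 2 against Canola: payoffs 9, -4, -1, 1 → best response Barley.
Mutual best responses: (Wheat, Corn).

The unique pure-strategy Nash equilibrium is (Wheat, Corn).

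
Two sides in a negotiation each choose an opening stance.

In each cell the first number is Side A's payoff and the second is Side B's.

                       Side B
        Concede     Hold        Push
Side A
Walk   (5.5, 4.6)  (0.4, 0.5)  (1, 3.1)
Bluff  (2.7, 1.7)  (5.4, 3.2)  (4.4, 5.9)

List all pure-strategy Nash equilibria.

Mark each player's best response to every combination of opponents' strategies; a profile where every player is best-responding is a pure Nash equilibrium.
Side A against Concede: payoffs 5.5, 2.7 → best response Walk.
Side A against Hold: payoffs 0.4, 5.4 → best response Bluff.
Side A against Push: payoffs 1, 4.4 → best response Bluff.
Side B against Walk: payoffs 4.6, 0.5, 3.1 → best response Concede.
Side B against Bluff: payoffs 1.7, 3.2, 5.9 → best response Push.
Mutual best responses: (Walk, Concede); (Bluff, Push).

(Walk, Concede), (Bluff, Push)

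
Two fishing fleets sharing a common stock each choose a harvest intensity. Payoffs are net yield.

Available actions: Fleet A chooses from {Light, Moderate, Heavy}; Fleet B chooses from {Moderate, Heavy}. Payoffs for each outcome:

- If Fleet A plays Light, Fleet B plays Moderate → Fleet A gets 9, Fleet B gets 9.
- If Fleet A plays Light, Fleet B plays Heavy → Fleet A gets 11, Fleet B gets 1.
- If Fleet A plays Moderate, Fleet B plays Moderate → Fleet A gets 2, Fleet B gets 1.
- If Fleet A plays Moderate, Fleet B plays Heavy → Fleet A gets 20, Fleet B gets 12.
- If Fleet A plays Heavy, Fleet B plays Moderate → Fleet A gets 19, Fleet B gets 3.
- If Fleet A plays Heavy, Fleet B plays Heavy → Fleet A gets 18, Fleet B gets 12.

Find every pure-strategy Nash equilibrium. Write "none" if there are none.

The unique pure-strategy Nash equilibrium is (Moderate, Heavy).

Check each profile: it is a Nash equilibrium iff no player can strictly gain by switching unilaterally.
(Light, Moderate): Fleet A can switch to Heavy (9 → 19). Not NE.
(Light, Heavy): Fleet A can switch to Moderate (11 → 20). Not NE.
(Moderate, Moderate): Fleet A can switch to Light (2 → 9). Not NE.
(Moderate, Heavy): Fleet A gets 20, best alternative 18; Fleet B gets 12, best alternative 1. No profitable deviation — NE.
(Heavy, Moderate): Fleet B can switch to Heavy (3 → 12). Not NE.
(Heavy, Heavy): Fleet A can switch to Moderate (18 → 20). Not NE.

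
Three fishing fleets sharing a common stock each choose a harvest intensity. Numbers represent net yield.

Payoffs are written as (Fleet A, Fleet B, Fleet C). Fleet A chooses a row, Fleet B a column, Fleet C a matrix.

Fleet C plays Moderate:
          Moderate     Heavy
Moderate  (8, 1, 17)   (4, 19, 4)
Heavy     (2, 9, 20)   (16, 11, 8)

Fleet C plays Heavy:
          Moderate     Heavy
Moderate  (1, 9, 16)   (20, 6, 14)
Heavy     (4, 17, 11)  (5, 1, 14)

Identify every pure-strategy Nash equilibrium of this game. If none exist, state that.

Mark each player's best response to every combination of opponents' strategies; a profile where every player is best-responding is a pure Nash equilibrium.
Fleet A against (Moderate, Moderate): payoffs 8, 2 → best response Moderate.
Fleet A against (Moderate, Heavy): payoffs 1, 4 → best response Heavy.
Fleet A against (Heavy, Moderate): payoffs 4, 16 → best response Heavy.
Fleet A against (Heavy, Heavy): payoffs 20, 5 → best response Moderate.
Fleet B against (Moderate, Moderate): payoffs 1, 19 → best response Heavy.
Fleet B against (Moderate, Heavy): payoffs 9, 6 → best response Moderate.
Fleet B against (Heavy, Moderate): payoffs 9, 11 → best response Heavy.
Fleet B against (Heavy, Heavy): payoffs 17, 1 → best response Moderate.
Fleet C against (Moderate, Moderate): payoffs 17, 16 → best response Moderate.
Fleet C against (Moderate, Heavy): payoffs 4, 14 → best response Heavy.
Fleet C against (Heavy, Moderate): payoffs 20, 11 → best response Moderate.
Fleet C against (Heavy, Heavy): payoffs 8, 14 → best response Heavy.
No profile is a mutual best response for all players.

No pure-strategy Nash equilibrium.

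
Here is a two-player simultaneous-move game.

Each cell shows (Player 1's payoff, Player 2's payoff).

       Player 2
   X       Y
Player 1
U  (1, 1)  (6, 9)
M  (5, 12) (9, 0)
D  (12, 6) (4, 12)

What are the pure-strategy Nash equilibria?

(U, X): Player 1 can switch to M (1 → 5). Not NE.
(U, Y): Player 1 can switch to M (6 → 9). Not NE.
(M, X): Player 1 can switch to D (5 → 12). Not NE.
(M, Y): Player 2 can switch to X (0 → 12). Not NE.
(D, X): Player 2 can switch to Y (6 → 12). Not NE.
(D, Y): Player 1 can switch to U (4 → 6). Not NE.

No pure-strategy Nash equilibrium.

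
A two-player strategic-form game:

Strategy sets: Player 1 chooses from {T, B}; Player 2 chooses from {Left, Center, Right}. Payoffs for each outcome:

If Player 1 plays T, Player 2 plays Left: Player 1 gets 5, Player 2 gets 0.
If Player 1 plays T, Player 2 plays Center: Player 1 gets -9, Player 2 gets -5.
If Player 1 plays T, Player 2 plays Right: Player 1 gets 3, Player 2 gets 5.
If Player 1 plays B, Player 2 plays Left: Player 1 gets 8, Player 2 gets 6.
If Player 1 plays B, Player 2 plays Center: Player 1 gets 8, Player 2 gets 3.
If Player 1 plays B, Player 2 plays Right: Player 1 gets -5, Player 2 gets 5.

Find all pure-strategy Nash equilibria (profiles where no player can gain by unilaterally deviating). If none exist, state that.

Player 1 against Left: payoffs 5, 8 → best response B.
Player 1 against Center: payoffs -9, 8 → best response B.
Player 1 against Right: payoffs 3, -5 → best response T.
Player 2 against T: payoffs 0, -5, 5 → best response Right.
Player 2 against B: payoffs 6, 3, 5 → best response Left.
Mutual best responses: (T, Right); (B, Left).

(T, Right); (B, Left)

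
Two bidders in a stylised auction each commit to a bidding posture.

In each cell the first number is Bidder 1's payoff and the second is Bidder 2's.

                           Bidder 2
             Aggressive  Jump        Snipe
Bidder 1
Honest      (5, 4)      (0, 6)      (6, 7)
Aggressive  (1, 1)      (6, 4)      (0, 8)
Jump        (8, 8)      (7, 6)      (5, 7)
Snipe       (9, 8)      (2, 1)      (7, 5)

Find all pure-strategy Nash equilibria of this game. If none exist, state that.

The unique pure-strategy Nash equilibrium is (Snipe, Aggressive).

Bidder 1 against Aggressive: payoffs 5, 1, 8, 9 → best response Snipe.
Bidder 1 against Jump: payoffs 0, 6, 7, 2 → best response Jump.
Bidder 1 against Snipe: payoffs 6, 0, 5, 7 → best response Snipe.
Bidder 2 against Honest: payoffs 4, 6, 7 → best response Snipe.
Bidder 2 against Aggressive: payoffs 1, 4, 8 → best response Snipe.
Bidder 2 against Jump: payoffs 8, 6, 7 → best response Aggressive.
Bidder 2 against Snipe: payoffs 8, 1, 5 → best response Aggressive.
Mutual best responses: (Snipe, Aggressive).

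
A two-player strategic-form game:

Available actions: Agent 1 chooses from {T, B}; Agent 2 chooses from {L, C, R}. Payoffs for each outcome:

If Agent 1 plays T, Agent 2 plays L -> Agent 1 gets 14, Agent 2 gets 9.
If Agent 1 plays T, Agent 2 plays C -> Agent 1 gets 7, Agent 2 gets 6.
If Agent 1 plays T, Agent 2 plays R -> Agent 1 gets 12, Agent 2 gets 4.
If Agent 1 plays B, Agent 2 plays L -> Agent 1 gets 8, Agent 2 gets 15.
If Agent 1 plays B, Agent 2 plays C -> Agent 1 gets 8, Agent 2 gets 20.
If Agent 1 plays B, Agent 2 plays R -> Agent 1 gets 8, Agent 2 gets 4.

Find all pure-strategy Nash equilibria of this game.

Agent 1 against L: payoffs 14, 8 → best response T.
Agent 1 against C: payoffs 7, 8 → best response B.
Agent 1 against R: payoffs 12, 8 → best response T.
Agent 2 against T: payoffs 9, 6, 4 → best response L.
Agent 2 against B: payoffs 15, 20, 4 → best response C.
Mutual best responses: (T, L); (B, C).

Pure-strategy Nash equilibria: (T, L) and (B, C)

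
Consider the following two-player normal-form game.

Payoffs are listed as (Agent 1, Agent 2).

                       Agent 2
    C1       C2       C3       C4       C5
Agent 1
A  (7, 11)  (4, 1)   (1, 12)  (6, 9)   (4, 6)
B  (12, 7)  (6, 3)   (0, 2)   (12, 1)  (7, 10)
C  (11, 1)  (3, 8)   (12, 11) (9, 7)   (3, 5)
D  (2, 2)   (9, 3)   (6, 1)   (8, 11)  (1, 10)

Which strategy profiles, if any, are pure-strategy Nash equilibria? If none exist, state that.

Mark each player's best response to every combination of opponents' strategies; a profile where every player is best-responding is a pure Nash equilibrium.
Agent 1 against C1: payoffs 7, 12, 11, 2 → best response B.
Agent 1 against C2: payoffs 4, 6, 3, 9 → best response D.
Agent 1 against C3: payoffs 1, 0, 12, 6 → best response C.
Agent 1 against C4: payoffs 6, 12, 9, 8 → best response B.
Agent 1 against C5: payoffs 4, 7, 3, 1 → best response B.
Agent 2 against A: payoffs 11, 1, 12, 9, 6 → best response C3.
Agent 2 against B: payoffs 7, 3, 2, 1, 10 → best response C5.
Agent 2 against C: payoffs 1, 8, 11, 7, 5 → best response C3.
Agent 2 against D: payoffs 2, 3, 1, 11, 10 → best response C4.
Mutual best responses: (B, C5); (C, C3).

The pure Nash equilibria are (B, C5) and (C, C3).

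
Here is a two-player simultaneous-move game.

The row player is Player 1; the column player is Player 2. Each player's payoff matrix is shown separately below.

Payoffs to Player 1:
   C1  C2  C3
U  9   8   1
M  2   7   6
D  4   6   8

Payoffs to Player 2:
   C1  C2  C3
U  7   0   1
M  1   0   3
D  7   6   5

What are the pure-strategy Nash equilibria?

Mark each player's best response to every combination of opponents' strategies; a profile where every player is best-responding is a pure Nash equilibrium.
Player 1 against C1: payoffs 9, 2, 4 → best response U.
Player 1 against C2: payoffs 8, 7, 6 → best response U.
Player 1 against C3: payoffs 1, 6, 8 → best response D.
Player 2 against U: payoffs 7, 0, 1 → best response C1.
Player 2 against M: payoffs 1, 0, 3 → best response C3.
Player 2 against D: payoffs 7, 6, 5 → best response C1.
Mutual best responses: (U, C1).

(U, C1)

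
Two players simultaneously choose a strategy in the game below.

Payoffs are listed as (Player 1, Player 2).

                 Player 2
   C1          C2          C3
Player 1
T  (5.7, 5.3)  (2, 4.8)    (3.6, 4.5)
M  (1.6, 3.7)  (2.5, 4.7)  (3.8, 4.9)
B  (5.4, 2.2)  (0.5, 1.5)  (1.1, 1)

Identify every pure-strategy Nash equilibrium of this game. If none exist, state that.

The pure Nash equilibria are (T, C1), (M, C3).

For each strategy profile, look for a profitable unilateral deviation.
(T, C1): Player 1 gets 5.7, best alternative 5.4; Player 2 gets 5.3, best alternative 4.8. No profitable deviation — NE.
(T, C2): Player 1 can switch to M (2 → 2.5). Not NE.
(T, C3): Player 1 can switch to M (3.6 → 3.8). Not NE.
(M, C1): Player 1 can switch to T (1.6 → 5.7). Not NE.
(M, C2): Player 2 can switch to C3 (4.7 → 4.9). Not NE.
(M, C3): Player 1 gets 3.8, best alternative 3.6; Player 2 gets 4.9, best alternative 4.7. No profitable deviation — NE.
(B, C1): Player 1 can switch to T (5.4 → 5.7). Not NE.
(B, C2): Player 1 can switch to T (0.5 → 2). Not NE.
(The remaining 1 profile has a profitable deviation by the same check.)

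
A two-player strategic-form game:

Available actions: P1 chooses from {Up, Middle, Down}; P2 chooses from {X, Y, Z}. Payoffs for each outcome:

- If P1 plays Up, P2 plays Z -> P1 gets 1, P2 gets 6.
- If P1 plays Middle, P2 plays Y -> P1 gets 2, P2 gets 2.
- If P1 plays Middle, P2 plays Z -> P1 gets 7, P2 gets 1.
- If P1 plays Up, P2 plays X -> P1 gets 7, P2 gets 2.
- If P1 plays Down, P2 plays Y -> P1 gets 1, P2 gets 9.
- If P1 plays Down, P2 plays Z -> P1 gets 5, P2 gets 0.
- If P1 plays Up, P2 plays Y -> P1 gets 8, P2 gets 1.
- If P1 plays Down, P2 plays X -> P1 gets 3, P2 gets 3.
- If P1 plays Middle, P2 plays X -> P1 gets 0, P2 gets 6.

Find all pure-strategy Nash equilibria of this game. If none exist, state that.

none

P1 against X: payoffs 7, 0, 3 → best response Up.
P1 against Y: payoffs 8, 2, 1 → best response Up.
P1 against Z: payoffs 1, 7, 5 → best response Middle.
P2 against Up: payoffs 2, 1, 6 → best response Z.
P2 against Middle: payoffs 6, 2, 1 → best response X.
P2 against Down: payoffs 3, 9, 0 → best response Y.
No profile is a mutual best response for all players.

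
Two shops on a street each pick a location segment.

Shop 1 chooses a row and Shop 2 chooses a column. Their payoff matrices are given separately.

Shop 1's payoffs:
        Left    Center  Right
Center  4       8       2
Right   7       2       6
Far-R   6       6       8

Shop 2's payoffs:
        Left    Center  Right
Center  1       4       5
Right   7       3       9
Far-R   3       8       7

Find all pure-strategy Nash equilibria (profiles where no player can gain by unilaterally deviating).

(Center, Left): Shop 1 can switch to Right (4 → 7). Not NE.
(Center, Center): Shop 2 can switch to Right (4 → 5). Not NE.
(Center, Right): Shop 1 can switch to Right (2 → 6). Not NE.
(Right, Left): Shop 2 can switch to Right (7 → 9). Not NE.
(Right, Center): Shop 1 can switch to Center (2 → 8). Not NE.
(Right, Right): Shop 1 can switch to Far-R (6 → 8). Not NE.
(The remaining 3 profiles each have a profitable deviation by the same check.)

none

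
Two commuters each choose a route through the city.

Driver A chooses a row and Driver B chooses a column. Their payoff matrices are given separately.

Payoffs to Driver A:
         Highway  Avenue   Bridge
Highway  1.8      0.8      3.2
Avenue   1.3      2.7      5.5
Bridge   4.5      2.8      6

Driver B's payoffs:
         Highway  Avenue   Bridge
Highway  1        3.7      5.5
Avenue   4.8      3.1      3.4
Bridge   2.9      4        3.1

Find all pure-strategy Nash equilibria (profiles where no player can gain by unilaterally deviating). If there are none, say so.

Check each profile: it is a Nash equilibrium iff no player can strictly gain by switching unilaterally.
(Highway, Highway): Driver A can switch to Bridge (1.8 → 4.5). Not NE.
(Highway, Avenue): Driver A can switch to Avenue (0.8 → 2.7). Not NE.
(Highway, Bridge): Driver A can switch to Avenue (3.2 → 5.5). Not NE.
(Avenue, Highway): Driver A can switch to Highway (1.3 → 1.8). Not NE.
(Avenue, Avenue): Driver A can switch to Bridge (2.7 → 2.8). Not NE.
(Avenue, Bridge): Driver A can switch to Bridge (5.5 → 6). Not NE.
(Bridge, Highway): Driver B can switch to Avenue (2.9 → 4). Not NE.
(Bridge, Avenue): Driver A gets 2.8, best alternative 2.7; Driver B gets 4, best alternative 3.1. No profitable deviation — NE.
(Bridge, Bridge): Driver B can switch to Avenue (3.1 → 4). Not NE.

Pure NE: (Bridge, Avenue)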